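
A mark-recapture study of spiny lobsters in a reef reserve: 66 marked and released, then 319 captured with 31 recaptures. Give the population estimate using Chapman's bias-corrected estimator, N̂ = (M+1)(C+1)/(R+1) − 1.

N = 669

N̂ = (66+1)(319+1)/(31+1) − 1 = 67·320/32 − 1
= 21440/32 − 1 = 670 − 1 = 669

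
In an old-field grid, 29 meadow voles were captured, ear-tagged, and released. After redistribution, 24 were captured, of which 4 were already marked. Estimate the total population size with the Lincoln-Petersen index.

N = (29 × 24) / 4 = 696 / 4 = 174

N = 174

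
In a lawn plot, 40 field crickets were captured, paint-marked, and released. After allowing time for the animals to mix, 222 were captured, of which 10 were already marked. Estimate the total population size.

N = 888

N = (40 × 222) / 10 = 8880 / 10 = 888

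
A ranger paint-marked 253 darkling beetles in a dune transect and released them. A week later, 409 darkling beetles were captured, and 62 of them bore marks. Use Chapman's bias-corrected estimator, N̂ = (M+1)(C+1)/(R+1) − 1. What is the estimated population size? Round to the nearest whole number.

N ≈ 1652

N̂ = (253+1)(409+1)/(62+1) − 1 = 254·410/63 − 1
= 104140/63 − 1 ≈ 1653.0 − 1 ≈ 1652.0 → 1652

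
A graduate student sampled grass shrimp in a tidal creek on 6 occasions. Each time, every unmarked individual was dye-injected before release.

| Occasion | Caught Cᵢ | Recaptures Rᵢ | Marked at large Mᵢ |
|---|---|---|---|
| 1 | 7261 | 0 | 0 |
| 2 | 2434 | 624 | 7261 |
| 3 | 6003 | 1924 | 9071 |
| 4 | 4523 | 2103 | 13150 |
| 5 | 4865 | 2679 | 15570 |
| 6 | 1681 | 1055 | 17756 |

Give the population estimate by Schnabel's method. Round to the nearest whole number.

Σ MᵢCᵢ = 0·7261 + 7261·2434 + 9071·6003 + 13150·4523 + 15570·4865 + 17756·1681 = 0 + 17673274 + 54453213 + 59477450 + 75748050 + 29847836 = 237199823
Σ Rᵢ = 0 + 624 + 1924 + 2103 + 2679 + 1055 = 8385
N̂ = 237199823 / 8385 ≈ 28288.6 → 28289

N ≈ 28,289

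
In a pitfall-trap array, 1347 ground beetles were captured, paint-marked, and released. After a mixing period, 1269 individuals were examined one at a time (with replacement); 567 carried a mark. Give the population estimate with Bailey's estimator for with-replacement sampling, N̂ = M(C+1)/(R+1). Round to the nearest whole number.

N̂ = 1347·(1269+1)/(567+1) = 1347·1270/568 = 1710690/568 ≈ 3011.8 → 3012

N ≈ 3012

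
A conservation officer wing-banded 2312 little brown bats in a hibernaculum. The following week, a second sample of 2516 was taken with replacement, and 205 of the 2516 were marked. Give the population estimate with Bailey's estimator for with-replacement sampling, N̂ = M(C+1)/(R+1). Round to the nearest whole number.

N ≈ 28,249

N̂ = 2312·(2516+1)/(205+1) = 2312·2517/206 = 5819304/206 ≈ 28249.0 → 28249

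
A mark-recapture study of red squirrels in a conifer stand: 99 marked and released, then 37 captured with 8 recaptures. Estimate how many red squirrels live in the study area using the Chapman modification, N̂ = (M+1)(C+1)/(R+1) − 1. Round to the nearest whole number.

N ≈ 421

N̂ = (99+1)(37+1)/(8+1) − 1 = 100·38/9 − 1
= 3800/9 − 1 ≈ 422.2 − 1 ≈ 421.2 → 421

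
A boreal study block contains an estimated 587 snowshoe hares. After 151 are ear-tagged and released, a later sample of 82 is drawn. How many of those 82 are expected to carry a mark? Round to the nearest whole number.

The marked fraction of the population is 151/587, so in a sample of 82 expect C·(M/N) marked.
E[R] = 151 × 82 / 587 = 12382 / 587 ≈ 21.1 → 21

expected recaptures ≈ 21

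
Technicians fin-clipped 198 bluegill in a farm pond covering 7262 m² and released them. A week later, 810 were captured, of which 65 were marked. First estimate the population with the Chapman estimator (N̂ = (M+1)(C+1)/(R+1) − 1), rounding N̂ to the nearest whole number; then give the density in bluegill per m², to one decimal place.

N̂ = 199·811/66 − 1 = 161389/66 − 1 ≈ 2444.3 → 2444
Density = N̂ / area = 2444 / 7262 ≈ 0.34 → 0.3 per m²

density ≈ 0.3 bluegill per m²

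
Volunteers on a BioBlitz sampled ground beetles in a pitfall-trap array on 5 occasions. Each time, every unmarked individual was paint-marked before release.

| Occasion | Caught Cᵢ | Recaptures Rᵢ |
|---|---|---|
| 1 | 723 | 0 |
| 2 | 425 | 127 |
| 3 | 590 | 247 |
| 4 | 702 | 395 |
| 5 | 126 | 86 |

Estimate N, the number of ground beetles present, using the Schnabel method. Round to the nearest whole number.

Marked at large before each occasion: Mᵢ = Σⱼ<ᵢ (Cⱼ − Rⱼ) → M1=0, M2=723, M3=1021, M4=1364, M5=1671
Σ MᵢCᵢ = 0·723 + 723·425 + 1021·590 + 1364·702 + 1671·126 = 0 + 307275 + 602390 + 957528 + 210546 = 2077739
Σ Rᵢ = 0 + 127 + 247 + 395 + 86 = 855
N̂ = 2077739 / 855 ≈ 2430.1 → 2430

N ≈ 2430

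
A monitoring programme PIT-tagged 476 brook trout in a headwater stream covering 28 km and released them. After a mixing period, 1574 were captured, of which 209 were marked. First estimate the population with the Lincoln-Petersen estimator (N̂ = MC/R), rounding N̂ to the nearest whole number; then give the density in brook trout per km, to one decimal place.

N̂ = 476·1574/209 = 749224/209 ≈ 3584.8 → 3585
Density = N̂ / area = 3585 / 28 ≈ 128.04 → 128.0 per km

density ≈ 128.0 brook trout per km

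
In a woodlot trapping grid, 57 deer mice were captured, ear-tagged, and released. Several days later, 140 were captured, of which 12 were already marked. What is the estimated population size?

N = 665

Lincoln-Petersen assumes M/N = R/C, so N = M·C / R.
N = (57 × 140) / 12 = 7980 / 12 = 665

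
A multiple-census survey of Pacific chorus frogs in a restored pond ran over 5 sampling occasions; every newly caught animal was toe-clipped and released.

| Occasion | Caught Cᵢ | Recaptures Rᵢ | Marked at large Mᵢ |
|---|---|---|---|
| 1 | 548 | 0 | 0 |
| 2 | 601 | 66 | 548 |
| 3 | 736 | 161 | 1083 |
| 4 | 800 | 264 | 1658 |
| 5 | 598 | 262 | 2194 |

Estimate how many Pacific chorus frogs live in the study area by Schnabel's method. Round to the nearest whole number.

N ≈ 5000

Σ MᵢCᵢ = 0·548 + 548·601 + 1083·736 + 1658·800 + 2194·598 = 0 + 329348 + 797088 + 1326400 + 1312012 = 3764848
Σ Rᵢ = 0 + 66 + 161 + 264 + 262 = 753
N̂ = 3764848 / 753 ≈ 4999.8 → 5000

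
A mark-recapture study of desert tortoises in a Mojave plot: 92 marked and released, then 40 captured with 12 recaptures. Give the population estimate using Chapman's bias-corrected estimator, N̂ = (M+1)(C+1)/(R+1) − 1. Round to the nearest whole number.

N ≈ 292

N̂ = (92+1)(40+1)/(12+1) − 1 = 93·41/13 − 1
= 3813/13 − 1 ≈ 293.3 − 1 ≈ 292.3 → 292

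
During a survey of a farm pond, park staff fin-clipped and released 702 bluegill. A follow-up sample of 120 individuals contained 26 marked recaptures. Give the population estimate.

N = 3240

If marked individuals mix randomly, R/C ≈ M/N, giving N ≈ M·C/R.
N = (702 × 120) / 26 = 84240 / 26 = 3240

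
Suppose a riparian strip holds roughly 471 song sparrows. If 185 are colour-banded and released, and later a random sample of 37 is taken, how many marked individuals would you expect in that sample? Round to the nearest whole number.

expected recaptures ≈ 15

The marked fraction of the population is 185/471, so in a sample of 37 expect C·(M/N) marked.
E[R] = 185 × 37 / 471 = 6845 / 471 ≈ 14.5 → 15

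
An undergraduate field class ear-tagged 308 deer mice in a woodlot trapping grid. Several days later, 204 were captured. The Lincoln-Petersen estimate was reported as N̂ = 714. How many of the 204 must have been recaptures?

From N = M·C/R: R = M·C / N = 308·204 / 714 = 62832 / 714 = 88.

R = 88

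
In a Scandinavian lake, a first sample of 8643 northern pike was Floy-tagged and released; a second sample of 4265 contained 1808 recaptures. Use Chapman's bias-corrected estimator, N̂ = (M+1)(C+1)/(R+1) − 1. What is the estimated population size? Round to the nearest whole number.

N ≈ 20,383

N̂ = (8643+1)(4265+1)/(1808+1) − 1 = 8644·4266/1809 − 1
= 36875304/1809 − 1 ≈ 20384.4 − 1 ≈ 20383.4 → 20383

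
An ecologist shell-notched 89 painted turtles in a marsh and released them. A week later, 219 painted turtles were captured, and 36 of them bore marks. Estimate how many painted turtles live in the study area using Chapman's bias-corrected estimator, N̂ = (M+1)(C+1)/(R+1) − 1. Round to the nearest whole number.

N ≈ 534

N̂ = (89+1)(219+1)/(36+1) − 1 = 90·220/37 − 1
= 19800/37 − 1 ≈ 535.1 − 1 ≈ 534.1 → 534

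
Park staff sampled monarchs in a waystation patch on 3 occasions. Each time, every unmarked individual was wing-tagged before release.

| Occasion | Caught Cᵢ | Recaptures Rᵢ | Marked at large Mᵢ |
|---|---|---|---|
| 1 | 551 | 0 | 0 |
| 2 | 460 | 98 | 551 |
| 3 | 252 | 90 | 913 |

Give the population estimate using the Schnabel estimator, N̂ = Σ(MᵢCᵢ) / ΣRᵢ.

Σ MᵢCᵢ = 0·551 + 551·460 + 913·252 = 0 + 253460 + 230076 = 483536
Σ Rᵢ = 0 + 98 + 90 = 188
N̂ = 483536 / 188 = 2572

N = 2572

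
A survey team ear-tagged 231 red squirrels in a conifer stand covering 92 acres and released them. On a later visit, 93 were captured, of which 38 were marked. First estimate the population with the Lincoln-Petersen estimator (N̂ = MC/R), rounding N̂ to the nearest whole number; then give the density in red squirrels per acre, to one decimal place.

density ≈ 6.1 red squirrels per acre

N̂ = 231·93/38 = 21483/38 ≈ 565.3 → 565
Density = N̂ / area = 565 / 92 ≈ 6.14 → 6.1 per acre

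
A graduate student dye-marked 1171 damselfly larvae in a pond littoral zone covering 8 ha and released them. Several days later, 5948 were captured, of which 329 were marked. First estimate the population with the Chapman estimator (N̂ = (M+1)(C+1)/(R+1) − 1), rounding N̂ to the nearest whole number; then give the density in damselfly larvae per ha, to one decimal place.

density ≈ 2640.9 damselfly larvae per ha

N̂ = 1172·5949/330 − 1 = 6972228/330 − 1 ≈ 21127.0 → 21127
Density = N̂ / area = 21127 / 8 ≈ 2640.88 → 2640.9 per ha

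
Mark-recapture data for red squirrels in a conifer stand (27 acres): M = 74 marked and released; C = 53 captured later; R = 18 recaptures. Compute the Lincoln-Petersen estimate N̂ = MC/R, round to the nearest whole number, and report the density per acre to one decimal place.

N̂ = 74·53/18 = 3922/18 ≈ 217.9 → 218
Density = N̂ / area = 218 / 27 ≈ 8.07 → 8.1 per acre

density ≈ 8.1 red squirrels per acre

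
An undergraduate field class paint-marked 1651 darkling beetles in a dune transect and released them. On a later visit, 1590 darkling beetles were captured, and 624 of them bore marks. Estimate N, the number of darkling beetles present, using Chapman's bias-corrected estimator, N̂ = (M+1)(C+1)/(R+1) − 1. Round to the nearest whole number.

N̂ = (1651+1)(1590+1)/(624+1) − 1 = 1652·1591/625 − 1
= 2628332/625 − 1 ≈ 4205.3 − 1 ≈ 4204.3 → 4204

N ≈ 4204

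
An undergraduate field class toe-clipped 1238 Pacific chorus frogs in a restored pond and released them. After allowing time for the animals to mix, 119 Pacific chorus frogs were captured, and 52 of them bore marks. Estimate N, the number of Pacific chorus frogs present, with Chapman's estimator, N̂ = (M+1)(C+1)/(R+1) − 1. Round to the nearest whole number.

N̂ = (1238+1)(119+1)/(52+1) − 1 = 1239·120/53 − 1
= 148680/53 − 1 ≈ 2805.3 − 1 ≈ 2804.3 → 2804

N ≈ 2804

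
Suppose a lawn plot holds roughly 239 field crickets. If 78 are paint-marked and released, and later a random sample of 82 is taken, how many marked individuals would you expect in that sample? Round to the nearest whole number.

expected recaptures ≈ 27

Expected recaptures E[R] = M·C / N.
E[R] = 78 × 82 / 239 = 6396 / 239 ≈ 26.8 → 27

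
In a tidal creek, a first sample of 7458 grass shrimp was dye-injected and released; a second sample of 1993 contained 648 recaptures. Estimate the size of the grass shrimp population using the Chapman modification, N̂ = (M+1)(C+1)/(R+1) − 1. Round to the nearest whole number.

N ≈ 22,916

N̂ = (7458+1)(1993+1)/(648+1) − 1 = 7459·1994/649 − 1
= 14873246/649 − 1 ≈ 22917.2 − 1 ≈ 22916.2 → 22916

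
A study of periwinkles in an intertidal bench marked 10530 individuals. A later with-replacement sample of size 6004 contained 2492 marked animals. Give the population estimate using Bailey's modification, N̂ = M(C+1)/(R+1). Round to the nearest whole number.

N ≈ 25,364

N̂ = 10530·(6004+1)/(2492+1) = 10530·6005/2493 = 63232650/2493 ≈ 25364.1 → 25364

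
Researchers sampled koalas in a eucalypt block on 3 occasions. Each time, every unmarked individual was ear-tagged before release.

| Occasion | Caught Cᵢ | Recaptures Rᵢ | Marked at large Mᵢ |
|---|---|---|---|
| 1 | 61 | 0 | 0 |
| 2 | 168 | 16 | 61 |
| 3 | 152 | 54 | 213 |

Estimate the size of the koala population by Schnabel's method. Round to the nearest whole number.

N ≈ 609

Σ MᵢCᵢ = 0·61 + 61·168 + 213·152 = 0 + 10248 + 32376 = 42624
Σ Rᵢ = 0 + 16 + 54 = 70
N̂ = 42624 / 70 ≈ 608.9 → 609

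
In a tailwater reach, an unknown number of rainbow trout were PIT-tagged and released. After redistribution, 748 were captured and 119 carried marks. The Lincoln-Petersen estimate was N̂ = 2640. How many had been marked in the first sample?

M = 420

From N = M·C/R: M = N·R / C = 2640·119 / 748 = 314160 / 748 = 420.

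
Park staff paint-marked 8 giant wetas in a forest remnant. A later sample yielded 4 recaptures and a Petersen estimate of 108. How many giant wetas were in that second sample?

From N = M·C/R: C = N·R / M = 108·4 / 8 = 432 / 8 = 54.

C = 54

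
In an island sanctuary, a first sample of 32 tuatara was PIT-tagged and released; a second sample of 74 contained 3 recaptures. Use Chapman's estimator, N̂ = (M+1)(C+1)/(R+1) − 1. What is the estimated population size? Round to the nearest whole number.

N̂ = (32+1)(74+1)/(3+1) − 1 = 33·75/4 − 1
= 2475/4 − 1 ≈ 618.8 − 1 ≈ 617.8 → 618

N ≈ 618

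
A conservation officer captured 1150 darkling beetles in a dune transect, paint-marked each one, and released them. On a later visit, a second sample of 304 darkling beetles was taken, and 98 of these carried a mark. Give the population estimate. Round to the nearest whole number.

If marked individuals mix randomly, R/C ≈ M/N, giving N ≈ M·C/R.
N = (1150 × 304) / 98 = 349600 / 98 ≈ 3567.3 → 3567

N ≈ 3567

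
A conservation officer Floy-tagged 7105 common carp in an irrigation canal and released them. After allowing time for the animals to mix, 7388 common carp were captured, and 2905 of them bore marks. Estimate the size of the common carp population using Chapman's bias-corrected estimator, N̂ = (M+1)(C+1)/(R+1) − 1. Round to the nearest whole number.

N̂ = (7105+1)(7388+1)/(2905+1) − 1 = 7106·7389/2906 − 1
= 52506234/2906 − 1 ≈ 18068.2 − 1 ≈ 18067.2 → 18067

N ≈ 18,067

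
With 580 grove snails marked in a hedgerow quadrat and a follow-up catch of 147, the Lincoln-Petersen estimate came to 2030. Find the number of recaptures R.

From N = M·C/R: R = M·C / N = 580·147 / 2030 = 85260 / 2030 = 42.

R = 42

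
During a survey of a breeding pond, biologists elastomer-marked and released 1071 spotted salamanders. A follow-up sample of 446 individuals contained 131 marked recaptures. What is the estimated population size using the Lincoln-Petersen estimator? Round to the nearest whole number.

N ≈ 3646

Lincoln-Petersen assumes M/N = R/C, so N = M·C / R.
N = (1071 × 446) / 131 = 477666 / 131 ≈ 3646.3 → 3646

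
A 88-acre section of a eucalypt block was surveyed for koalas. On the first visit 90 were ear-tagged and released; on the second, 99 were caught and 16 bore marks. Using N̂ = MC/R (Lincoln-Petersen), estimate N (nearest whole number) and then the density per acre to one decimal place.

density ≈ 6.3 koalas per acre

N̂ = 90·99/16 = 8910/16 ≈ 556.9 → 557
Density = N̂ / area = 557 / 88 ≈ 6.33 → 6.3 per acre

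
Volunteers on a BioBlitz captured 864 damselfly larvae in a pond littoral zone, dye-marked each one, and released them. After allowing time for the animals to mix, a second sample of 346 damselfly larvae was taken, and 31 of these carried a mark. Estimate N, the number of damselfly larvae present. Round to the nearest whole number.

N ≈ 9643

If marked individuals mix randomly, R/C ≈ M/N, giving N ≈ M·C/R.
N = (864 × 346) / 31 = 298944 / 31 ≈ 9643.4 → 9643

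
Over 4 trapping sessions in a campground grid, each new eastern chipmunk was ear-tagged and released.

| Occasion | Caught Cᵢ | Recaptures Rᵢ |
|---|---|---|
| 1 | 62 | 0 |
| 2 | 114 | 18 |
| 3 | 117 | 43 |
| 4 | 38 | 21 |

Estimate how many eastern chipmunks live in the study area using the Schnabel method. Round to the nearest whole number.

Marked at large before each occasion: Mᵢ = Σⱼ<ᵢ (Cⱼ − Rⱼ) → M1=0, M2=62, M3=158, M4=232
Σ MᵢCᵢ = 0·62 + 62·114 + 158·117 + 232·38 = 0 + 7068 + 18486 + 8816 = 34370
Σ Rᵢ = 0 + 18 + 43 + 21 = 82
N̂ = 34370 / 82 ≈ 419.1 → 419

N ≈ 419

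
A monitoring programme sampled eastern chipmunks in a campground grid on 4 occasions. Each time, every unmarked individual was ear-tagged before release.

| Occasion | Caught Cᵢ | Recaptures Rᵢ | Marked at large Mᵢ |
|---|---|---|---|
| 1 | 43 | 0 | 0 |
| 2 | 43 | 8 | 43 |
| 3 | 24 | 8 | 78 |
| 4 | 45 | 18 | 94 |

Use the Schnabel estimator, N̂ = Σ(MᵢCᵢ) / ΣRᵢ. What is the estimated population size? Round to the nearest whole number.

N ≈ 234

Σ MᵢCᵢ = 0·43 + 43·43 + 78·24 + 94·45 = 0 + 1849 + 1872 + 4230 = 7951
Σ Rᵢ = 0 + 8 + 8 + 18 = 34
N̂ = 7951 / 34 ≈ 233.9 → 234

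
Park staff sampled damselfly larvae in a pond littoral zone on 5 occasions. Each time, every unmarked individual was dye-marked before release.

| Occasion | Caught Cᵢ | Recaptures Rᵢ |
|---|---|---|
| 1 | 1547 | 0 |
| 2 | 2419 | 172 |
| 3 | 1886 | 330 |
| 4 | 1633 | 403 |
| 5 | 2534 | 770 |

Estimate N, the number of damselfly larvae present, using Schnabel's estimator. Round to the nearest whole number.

N ≈ 21,676

Marked at large before each occasion: Mᵢ = Σⱼ<ᵢ (Cⱼ − Rⱼ) → M1=0, M2=1547, M3=3794, M4=5350, M5=6580
Σ MᵢCᵢ = 0·1547 + 1547·2419 + 3794·1886 + 5350·1633 + 6580·2534 = 0 + 3742193 + 7155484 + 8736550 + 16673720 = 36307947
Σ Rᵢ = 0 + 172 + 330 + 403 + 770 = 1675
N̂ = 36307947 / 1675 ≈ 21676.4 → 21676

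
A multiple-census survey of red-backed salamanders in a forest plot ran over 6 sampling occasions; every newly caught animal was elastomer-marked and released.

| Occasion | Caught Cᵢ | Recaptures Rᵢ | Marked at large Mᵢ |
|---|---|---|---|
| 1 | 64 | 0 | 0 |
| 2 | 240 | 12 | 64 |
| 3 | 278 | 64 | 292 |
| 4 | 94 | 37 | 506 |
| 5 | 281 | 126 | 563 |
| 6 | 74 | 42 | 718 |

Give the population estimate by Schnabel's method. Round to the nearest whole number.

Σ MᵢCᵢ = 0·64 + 64·240 + 292·278 + 506·94 + 563·281 + 718·74 = 0 + 15360 + 81176 + 47564 + 158203 + 53132 = 355435
Σ Rᵢ = 0 + 12 + 64 + 37 + 126 + 42 = 281
N̂ = 355435 / 281 ≈ 1264.9 → 1265

N ≈ 1265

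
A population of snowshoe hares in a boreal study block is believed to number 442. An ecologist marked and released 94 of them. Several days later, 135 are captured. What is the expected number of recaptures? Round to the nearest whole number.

Expected recaptures E[R] = M·C / N.
E[R] = 94 × 135 / 442 = 12690 / 442 ≈ 28.7 → 29

expected recaptures ≈ 29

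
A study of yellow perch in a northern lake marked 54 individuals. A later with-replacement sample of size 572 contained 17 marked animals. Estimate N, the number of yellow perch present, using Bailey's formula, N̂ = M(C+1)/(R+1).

N̂ = 54·(572+1)/(17+1) = 54·573/18 = 30942/18 = 1719

N = 1719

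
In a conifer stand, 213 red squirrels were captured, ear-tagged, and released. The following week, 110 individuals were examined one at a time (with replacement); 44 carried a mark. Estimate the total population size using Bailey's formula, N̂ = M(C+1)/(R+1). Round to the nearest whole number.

N̂ = 213·(110+1)/(44+1) = 213·111/45 = 23643/45 ≈ 525.4 → 525

N ≈ 525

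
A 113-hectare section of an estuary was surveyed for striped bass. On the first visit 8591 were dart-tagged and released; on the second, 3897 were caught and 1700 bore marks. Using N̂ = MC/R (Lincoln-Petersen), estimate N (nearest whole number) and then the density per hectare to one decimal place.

density ≈ 174.3 striped bass per hectare

N̂ = 8591·3897/1700 = 33479127/1700 ≈ 19693.6 → 19694
Density = N̂ / area = 19694 / 113 ≈ 174.28 → 174.3 per hectare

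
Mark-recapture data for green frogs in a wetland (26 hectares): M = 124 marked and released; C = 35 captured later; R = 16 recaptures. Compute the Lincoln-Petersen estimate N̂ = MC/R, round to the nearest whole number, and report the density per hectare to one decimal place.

N̂ = 124·35/16 = 4340/16 ≈ 271.2 → 271
Density = N̂ / area = 271 / 26 ≈ 10.42 → 10.4 per hectare

density ≈ 10.4 green frogs per hectare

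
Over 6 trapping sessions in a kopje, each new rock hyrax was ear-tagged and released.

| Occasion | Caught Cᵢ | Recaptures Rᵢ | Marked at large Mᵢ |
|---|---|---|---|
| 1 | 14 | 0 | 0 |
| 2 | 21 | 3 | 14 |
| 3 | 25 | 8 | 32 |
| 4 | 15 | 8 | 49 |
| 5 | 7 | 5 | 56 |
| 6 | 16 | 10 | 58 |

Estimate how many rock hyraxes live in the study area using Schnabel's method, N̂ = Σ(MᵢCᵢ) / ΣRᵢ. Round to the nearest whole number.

Σ MᵢCᵢ = 0·14 + 14·21 + 32·25 + 49·15 + 56·7 + 58·16 = 0 + 294 + 800 + 735 + 392 + 928 = 3149
Σ Rᵢ = 0 + 3 + 8 + 8 + 5 + 10 = 34
N̂ = 3149 / 34 ≈ 92.6 → 93

N ≈ 93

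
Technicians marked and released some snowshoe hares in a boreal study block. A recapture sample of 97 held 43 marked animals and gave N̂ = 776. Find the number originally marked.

From N = M·C/R: M = N·R / C = 776·43 / 97 = 33368 / 97 = 344.

M = 344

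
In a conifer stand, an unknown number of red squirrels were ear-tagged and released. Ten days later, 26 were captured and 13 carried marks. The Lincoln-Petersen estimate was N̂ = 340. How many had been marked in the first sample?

M = 170

From N = M·C/R: M = N·R / C = 340·13 / 26 = 4420 / 26 = 170.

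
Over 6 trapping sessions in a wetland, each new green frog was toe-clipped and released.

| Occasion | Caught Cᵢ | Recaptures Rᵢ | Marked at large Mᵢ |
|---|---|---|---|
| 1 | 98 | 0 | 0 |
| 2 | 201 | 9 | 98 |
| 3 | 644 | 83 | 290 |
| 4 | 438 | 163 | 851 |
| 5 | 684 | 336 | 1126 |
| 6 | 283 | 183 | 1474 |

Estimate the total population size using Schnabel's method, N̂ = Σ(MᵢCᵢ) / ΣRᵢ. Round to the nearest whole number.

Σ MᵢCᵢ = 0·98 + 98·201 + 290·644 + 851·438 + 1126·684 + 1474·283 = 0 + 19698 + 186760 + 372738 + 770184 + 417142 = 1766522
Σ Rᵢ = 0 + 9 + 83 + 163 + 336 + 183 = 774
N̂ = 1766522 / 774 ≈ 2282.3 → 2282

N ≈ 2282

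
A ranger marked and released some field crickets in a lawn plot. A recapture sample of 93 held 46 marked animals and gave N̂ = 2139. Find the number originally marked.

From N = M·C/R: M = N·R / C = 2139·46 / 93 = 98394 / 93 = 1058.

M = 1058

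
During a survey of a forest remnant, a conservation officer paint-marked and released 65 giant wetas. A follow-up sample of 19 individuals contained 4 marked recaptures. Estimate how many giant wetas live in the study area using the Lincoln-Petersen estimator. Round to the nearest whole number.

The marked fraction in the recapture sample should equal the marked fraction in the population: 4/19 = 65/N.
N = (65 × 19) / 4 = 1235 / 4 ≈ 308.8 → 309

N ≈ 309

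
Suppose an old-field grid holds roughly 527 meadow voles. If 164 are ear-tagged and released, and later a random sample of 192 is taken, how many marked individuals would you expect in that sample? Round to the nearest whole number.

expected recaptures ≈ 60

The marked fraction of the population is 164/527, so in a sample of 192 expect C·(M/N) marked.
E[R] = 164 × 192 / 527 = 31488 / 527 ≈ 59.7 → 60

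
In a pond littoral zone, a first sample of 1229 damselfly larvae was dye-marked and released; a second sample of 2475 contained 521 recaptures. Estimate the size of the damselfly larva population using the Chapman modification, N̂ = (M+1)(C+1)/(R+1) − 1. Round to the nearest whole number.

N̂ = (1229+1)(2475+1)/(521+1) − 1 = 1230·2476/522 − 1
= 3045480/522 − 1 ≈ 5834.3 − 1 ≈ 5833.3 → 5833

N ≈ 5833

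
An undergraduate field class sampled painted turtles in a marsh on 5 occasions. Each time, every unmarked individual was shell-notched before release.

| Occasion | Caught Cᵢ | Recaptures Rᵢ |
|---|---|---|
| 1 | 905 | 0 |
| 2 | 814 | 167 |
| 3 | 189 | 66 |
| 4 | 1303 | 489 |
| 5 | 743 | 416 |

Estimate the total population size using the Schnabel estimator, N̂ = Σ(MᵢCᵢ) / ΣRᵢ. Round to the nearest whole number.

Marked at large before each occasion: Mᵢ = Σⱼ<ᵢ (Cⱼ − Rⱼ) → M1=0, M2=905, M3=1552, M4=1675, M5=2489
Σ MᵢCᵢ = 0·905 + 905·814 + 1552·189 + 1675·1303 + 2489·743 = 0 + 736670 + 293328 + 2182525 + 1849327 = 5061850
Σ Rᵢ = 0 + 167 + 66 + 489 + 416 = 1138
N̂ = 5061850 / 1138 ≈ 4448.0 → 4448

N ≈ 4448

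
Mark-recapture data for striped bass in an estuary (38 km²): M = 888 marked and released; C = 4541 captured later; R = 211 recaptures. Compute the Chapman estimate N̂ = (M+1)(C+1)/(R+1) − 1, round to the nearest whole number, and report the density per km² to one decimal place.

N̂ = 889·4542/212 − 1 = 4037838/212 − 1 ≈ 19045.4 → 19045
Density = N̂ / area = 19045 / 38 ≈ 501.18 → 501.2 per km²

density ≈ 501.2 striped bass per km²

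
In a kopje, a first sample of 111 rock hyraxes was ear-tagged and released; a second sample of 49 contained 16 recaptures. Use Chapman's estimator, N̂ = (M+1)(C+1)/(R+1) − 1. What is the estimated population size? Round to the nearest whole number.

N ≈ 328

N̂ = (111+1)(49+1)/(16+1) − 1 = 112·50/17 − 1
= 5600/17 − 1 ≈ 329.4 − 1 ≈ 328.4 → 328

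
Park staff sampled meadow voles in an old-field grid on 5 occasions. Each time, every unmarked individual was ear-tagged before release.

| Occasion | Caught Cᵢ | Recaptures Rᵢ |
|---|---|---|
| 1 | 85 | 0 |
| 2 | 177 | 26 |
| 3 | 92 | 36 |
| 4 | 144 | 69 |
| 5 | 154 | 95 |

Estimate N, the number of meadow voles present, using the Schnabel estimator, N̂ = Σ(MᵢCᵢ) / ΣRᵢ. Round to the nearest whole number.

N ≈ 599

Marked at large before each occasion: Mᵢ = Σⱼ<ᵢ (Cⱼ − Rⱼ) → M1=0, M2=85, M3=236, M4=292, M5=367
Σ MᵢCᵢ = 0·85 + 85·177 + 236·92 + 292·144 + 367·154 = 0 + 15045 + 21712 + 42048 + 56518 = 135323
Σ Rᵢ = 0 + 26 + 36 + 69 + 95 = 226
N̂ = 135323 / 226 ≈ 598.8 → 599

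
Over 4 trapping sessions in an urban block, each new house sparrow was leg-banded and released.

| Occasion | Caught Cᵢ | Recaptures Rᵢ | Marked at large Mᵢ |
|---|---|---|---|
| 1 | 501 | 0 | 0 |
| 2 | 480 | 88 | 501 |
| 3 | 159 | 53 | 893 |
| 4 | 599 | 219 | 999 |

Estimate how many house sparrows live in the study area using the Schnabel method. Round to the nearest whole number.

Σ MᵢCᵢ = 0·501 + 501·480 + 893·159 + 999·599 = 0 + 240480 + 141987 + 598401 = 980868
Σ Rᵢ = 0 + 88 + 53 + 219 = 360
N̂ = 980868 / 360 ≈ 2724.6 → 2725

N ≈ 2725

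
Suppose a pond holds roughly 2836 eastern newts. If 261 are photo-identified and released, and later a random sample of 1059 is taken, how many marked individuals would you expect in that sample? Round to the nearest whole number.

expected recaptures ≈ 97

The marked fraction of the population is 261/2836, so in a sample of 1059 expect C·(M/N) marked.
E[R] = 261 × 1059 / 2836 = 276399 / 2836 ≈ 97.46 → 97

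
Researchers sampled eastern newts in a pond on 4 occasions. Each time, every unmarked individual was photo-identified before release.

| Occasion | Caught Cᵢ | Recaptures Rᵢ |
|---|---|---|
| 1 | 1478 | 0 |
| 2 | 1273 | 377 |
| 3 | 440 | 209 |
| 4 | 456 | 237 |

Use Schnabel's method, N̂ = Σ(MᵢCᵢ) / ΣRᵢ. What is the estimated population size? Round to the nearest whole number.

Marked at large before each occasion: Mᵢ = Σⱼ<ᵢ (Cⱼ − Rⱼ) → M1=0, M2=1478, M3=2374, M4=2605
Σ MᵢCᵢ = 0·1478 + 1478·1273 + 2374·440 + 2605·456 = 0 + 1881494 + 1044560 + 1187880 = 4113934
Σ Rᵢ = 0 + 377 + 209 + 237 = 823
N̂ = 4113934 / 823 ≈ 4998.7 → 4999

N ≈ 4999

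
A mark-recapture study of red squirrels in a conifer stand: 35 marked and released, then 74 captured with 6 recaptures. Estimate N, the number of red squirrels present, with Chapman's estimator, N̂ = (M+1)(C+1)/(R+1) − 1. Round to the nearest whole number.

N̂ = (35+1)(74+1)/(6+1) − 1 = 36·75/7 − 1
= 2700/7 − 1 ≈ 385.7 − 1 ≈ 384.7 → 385

N ≈ 385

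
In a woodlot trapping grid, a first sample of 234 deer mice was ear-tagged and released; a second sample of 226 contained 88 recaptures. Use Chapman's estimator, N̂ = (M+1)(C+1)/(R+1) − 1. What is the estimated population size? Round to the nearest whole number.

N̂ = (234+1)(226+1)/(88+1) − 1 = 235·227/89 − 1
= 53345/89 − 1 ≈ 599.4 − 1 ≈ 598.4 → 598

N ≈ 598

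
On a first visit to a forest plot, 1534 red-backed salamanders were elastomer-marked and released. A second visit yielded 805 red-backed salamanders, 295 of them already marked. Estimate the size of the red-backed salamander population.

If marked individuals mix randomly, R/C ≈ M/N, giving N ≈ M·C/R.
N = (1534 × 805) / 295 = 1234870 / 295 = 4186

N = 4186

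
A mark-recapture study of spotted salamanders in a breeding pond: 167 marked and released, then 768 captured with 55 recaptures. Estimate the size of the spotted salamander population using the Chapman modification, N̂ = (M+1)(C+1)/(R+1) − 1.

N̂ = (167+1)(768+1)/(55+1) − 1 = 168·769/56 − 1
= 129192/56 − 1 = 2307 − 1 = 2306

N = 2306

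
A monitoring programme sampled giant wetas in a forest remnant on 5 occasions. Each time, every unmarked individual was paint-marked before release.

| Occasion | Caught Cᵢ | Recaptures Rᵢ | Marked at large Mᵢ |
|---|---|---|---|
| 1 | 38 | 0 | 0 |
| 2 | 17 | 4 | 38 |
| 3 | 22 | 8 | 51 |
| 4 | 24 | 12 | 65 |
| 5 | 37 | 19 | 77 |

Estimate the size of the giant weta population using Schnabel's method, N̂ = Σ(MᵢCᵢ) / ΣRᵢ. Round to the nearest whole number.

N ≈ 144

Σ MᵢCᵢ = 0·38 + 38·17 + 51·22 + 65·24 + 77·37 = 0 + 646 + 1122 + 1560 + 2849 = 6177
Σ Rᵢ = 0 + 4 + 8 + 12 + 19 = 43
N̂ = 6177 / 43 ≈ 143.7 → 144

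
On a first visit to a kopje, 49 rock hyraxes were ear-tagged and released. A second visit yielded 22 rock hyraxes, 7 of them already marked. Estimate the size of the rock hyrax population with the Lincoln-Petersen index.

The marked fraction in the recapture sample should equal the marked fraction in the population: 7/22 = 49/N.
N = (49 × 22) / 7 = 1078 / 7 = 154

N = 154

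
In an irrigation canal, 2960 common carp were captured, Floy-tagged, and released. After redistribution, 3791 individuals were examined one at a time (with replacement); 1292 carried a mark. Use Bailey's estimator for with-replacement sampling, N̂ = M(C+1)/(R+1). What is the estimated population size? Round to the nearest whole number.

N̂ = 2960·(3791+1)/(1292+1) = 2960·3792/1293 = 11224320/1293 ≈ 8680.8 → 8681

N ≈ 8681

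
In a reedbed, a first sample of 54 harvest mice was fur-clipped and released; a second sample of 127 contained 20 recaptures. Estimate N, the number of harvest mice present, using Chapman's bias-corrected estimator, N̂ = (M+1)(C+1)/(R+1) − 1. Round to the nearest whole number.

N̂ = (54+1)(127+1)/(20+1) − 1 = 55·128/21 − 1
= 7040/21 − 1 ≈ 335.2 − 1 ≈ 334.2 → 334

N ≈ 334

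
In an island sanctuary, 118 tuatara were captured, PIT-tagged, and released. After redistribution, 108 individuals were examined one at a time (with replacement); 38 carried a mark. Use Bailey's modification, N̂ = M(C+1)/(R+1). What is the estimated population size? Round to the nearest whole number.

N̂ = 118·(108+1)/(38+1) = 118·109/39 = 12862/39 ≈ 329.8 → 330

N ≈ 330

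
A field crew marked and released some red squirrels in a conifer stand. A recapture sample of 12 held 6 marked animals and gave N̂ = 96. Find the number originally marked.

From N = M·C/R: M = N·R / C = 96·6 / 12 = 576 / 12 = 48.

M = 48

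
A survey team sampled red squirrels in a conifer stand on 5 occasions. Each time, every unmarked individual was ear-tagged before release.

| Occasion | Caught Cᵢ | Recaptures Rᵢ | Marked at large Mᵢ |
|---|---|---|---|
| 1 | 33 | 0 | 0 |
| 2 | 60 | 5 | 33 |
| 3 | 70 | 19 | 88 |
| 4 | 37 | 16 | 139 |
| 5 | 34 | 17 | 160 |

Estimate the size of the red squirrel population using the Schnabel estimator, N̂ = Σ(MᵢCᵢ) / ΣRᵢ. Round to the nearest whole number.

N ≈ 328

Σ MᵢCᵢ = 0·33 + 33·60 + 88·70 + 139·37 + 160·34 = 0 + 1980 + 6160 + 5143 + 5440 = 18723
Σ Rᵢ = 0 + 5 + 19 + 16 + 17 = 57
N̂ = 18723 / 57 ≈ 328.47 → 328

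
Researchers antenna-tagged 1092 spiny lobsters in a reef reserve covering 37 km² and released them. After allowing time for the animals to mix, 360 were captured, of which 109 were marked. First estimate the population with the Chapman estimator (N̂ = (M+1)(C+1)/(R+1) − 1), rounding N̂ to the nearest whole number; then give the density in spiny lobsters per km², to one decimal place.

density ≈ 96.9 spiny lobsters per km²

N̂ = 1093·361/110 − 1 = 394573/110 − 1 ≈ 3586.0 → 3586
Density = N̂ / area = 3586 / 37 ≈ 96.92 → 96.9 per km²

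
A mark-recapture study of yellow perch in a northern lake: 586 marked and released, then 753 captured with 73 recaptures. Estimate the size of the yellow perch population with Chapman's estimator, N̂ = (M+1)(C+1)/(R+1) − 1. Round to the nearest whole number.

N̂ = (586+1)(753+1)/(73+1) − 1 = 587·754/74 − 1
= 442598/74 − 1 ≈ 5981.1 − 1 ≈ 5980.1 → 5980

N ≈ 5980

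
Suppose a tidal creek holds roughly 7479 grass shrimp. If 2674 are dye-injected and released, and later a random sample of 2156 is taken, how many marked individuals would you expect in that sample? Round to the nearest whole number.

The marked fraction of the population is 2674/7479, so in a sample of 2156 expect C·(M/N) marked.
E[R] = 2674 × 2156 / 7479 = 5765144 / 7479 ≈ 770.8 → 771

expected recaptures ≈ 771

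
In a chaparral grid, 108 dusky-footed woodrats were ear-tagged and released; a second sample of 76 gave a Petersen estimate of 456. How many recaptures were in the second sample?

From N = M·C/R: R = M·C / N = 108·76 / 456 = 8208 / 456 = 18.

R = 18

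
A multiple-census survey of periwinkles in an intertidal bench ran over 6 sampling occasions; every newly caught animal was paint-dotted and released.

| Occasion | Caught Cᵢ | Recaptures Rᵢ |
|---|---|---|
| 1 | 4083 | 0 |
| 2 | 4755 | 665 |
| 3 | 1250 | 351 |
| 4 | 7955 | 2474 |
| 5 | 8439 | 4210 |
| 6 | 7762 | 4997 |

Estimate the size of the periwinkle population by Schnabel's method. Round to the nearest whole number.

Marked at large before each occasion: Mᵢ = Σⱼ<ᵢ (Cⱼ − Rⱼ) → M1=0, M2=4083, M3=8173, M4=9072, M5=14553, M6=18782
Σ MᵢCᵢ = 0·4083 + 4083·4755 + 8173·1250 + 9072·7955 + 14553·8439 + 18782·7762 = 0 + 19414665 + 10216250 + 72167760 + 122812767 + 145785884 = 370397326
Σ Rᵢ = 0 + 665 + 351 + 2474 + 4210 + 4997 = 12697
N̂ = 370397326 / 12697 ≈ 29172.0 → 29172

N ≈ 29,172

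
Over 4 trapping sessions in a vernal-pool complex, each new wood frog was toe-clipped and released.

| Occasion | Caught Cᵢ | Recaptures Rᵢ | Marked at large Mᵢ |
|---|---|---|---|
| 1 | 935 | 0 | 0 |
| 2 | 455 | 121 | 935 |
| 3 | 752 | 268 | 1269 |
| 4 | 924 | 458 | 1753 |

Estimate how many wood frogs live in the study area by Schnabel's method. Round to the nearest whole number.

Σ MᵢCᵢ = 0·935 + 935·455 + 1269·752 + 1753·924 = 0 + 425425 + 954288 + 1619772 = 2999485
Σ Rᵢ = 0 + 121 + 268 + 458 = 847
N̂ = 2999485 / 847 ≈ 3541.3 → 3541

N ≈ 3541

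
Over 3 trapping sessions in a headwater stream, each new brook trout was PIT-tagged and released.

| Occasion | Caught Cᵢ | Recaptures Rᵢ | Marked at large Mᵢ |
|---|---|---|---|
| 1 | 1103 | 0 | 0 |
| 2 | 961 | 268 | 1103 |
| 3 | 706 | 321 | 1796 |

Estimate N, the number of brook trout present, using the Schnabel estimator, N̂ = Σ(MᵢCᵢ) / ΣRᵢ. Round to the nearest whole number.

N ≈ 3952

Σ MᵢCᵢ = 0·1103 + 1103·961 + 1796·706 = 0 + 1059983 + 1267976 = 2327959
Σ Rᵢ = 0 + 268 + 321 = 589
N̂ = 2327959 / 589 ≈ 3952.4 → 3952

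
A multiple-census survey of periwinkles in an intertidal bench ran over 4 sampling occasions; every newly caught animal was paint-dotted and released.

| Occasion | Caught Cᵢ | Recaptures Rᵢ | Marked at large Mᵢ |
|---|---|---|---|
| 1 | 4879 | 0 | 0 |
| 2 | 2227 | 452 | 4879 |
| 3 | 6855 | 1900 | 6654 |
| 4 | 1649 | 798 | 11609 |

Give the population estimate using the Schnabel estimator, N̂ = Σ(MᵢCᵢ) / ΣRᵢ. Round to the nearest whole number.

Σ MᵢCᵢ = 0·4879 + 4879·2227 + 6654·6855 + 11609·1649 = 0 + 10865533 + 45613170 + 19143241 = 75621944
Σ Rᵢ = 0 + 452 + 1900 + 798 = 3150
N̂ = 75621944 / 3150 ≈ 24007.0 → 24007

N ≈ 24,007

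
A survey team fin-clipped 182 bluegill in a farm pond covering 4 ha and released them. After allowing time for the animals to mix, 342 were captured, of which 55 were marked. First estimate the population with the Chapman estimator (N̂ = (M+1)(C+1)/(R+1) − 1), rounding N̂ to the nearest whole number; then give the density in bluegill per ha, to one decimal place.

N̂ = 183·343/56 − 1 = 62769/56 − 1 ≈ 1119.9 → 1120
Density = N̂ / area = 1120 / 4 = 280.0 per ha

density ≈ 280.0 bluegill per ha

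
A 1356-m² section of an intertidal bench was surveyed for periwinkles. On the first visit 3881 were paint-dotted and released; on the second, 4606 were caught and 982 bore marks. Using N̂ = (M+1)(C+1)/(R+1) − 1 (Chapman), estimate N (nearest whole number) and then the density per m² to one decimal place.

N̂ = 3882·4607/983 − 1 = 17884374/983 − 1 ≈ 18192.7 → 18193
Density = N̂ / area = 18193 / 1356 ≈ 13.42 → 13.4 per m²

density ≈ 13.4 periwinkles per m²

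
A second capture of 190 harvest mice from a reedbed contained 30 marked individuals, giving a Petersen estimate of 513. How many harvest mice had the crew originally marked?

M = 81

From N = M·C/R: M = N·R / C = 513·30 / 190 = 15390 / 190 = 81.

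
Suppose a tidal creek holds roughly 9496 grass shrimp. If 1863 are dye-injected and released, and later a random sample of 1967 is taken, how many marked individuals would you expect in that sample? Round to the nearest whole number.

expected recaptures ≈ 386

The marked fraction of the population is 1863/9496, so in a sample of 1967 expect C·(M/N) marked.
E[R] = 1863 × 1967 / 9496 = 3664521 / 9496 ≈ 385.9 → 386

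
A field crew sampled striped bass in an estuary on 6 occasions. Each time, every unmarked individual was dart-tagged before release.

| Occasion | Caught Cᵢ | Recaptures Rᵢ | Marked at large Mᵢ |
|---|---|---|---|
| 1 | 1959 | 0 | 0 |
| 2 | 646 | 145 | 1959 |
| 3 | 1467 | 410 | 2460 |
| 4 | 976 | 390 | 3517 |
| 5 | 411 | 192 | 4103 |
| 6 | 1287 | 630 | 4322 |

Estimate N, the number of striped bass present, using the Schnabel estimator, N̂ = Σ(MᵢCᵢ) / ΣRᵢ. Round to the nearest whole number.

N ≈ 8803

Σ MᵢCᵢ = 0·1959 + 1959·646 + 2460·1467 + 3517·976 + 4103·411 + 4322·1287 = 0 + 1265514 + 3608820 + 3432592 + 1686333 + 5562414 = 15555673
Σ Rᵢ = 0 + 145 + 410 + 390 + 192 + 630 = 1767
N̂ = 15555673 / 1767 ≈ 8803.4 → 8803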